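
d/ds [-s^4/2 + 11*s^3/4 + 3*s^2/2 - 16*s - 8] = -2*s^3 + 33*s^2/4 + 3*s - 16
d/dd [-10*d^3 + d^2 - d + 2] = -30*d^2 + 2*d - 1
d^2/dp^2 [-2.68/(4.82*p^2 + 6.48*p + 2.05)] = (124.525664*p^2 + 167.412096*p - 2.68*(9.64*p + 6.48)*(19.28*p + 12.96) + 52.96216)/(4.82*p^2 + 6.48*p + 2.05)^3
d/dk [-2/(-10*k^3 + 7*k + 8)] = 2*(7 - 30*k^2)/(-10*k^3 + 7*k + 8)^2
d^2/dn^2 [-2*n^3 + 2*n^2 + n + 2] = 4 - 12*n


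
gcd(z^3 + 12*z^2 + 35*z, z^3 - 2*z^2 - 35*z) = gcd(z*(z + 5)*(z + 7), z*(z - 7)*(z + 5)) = z^2 + 5*z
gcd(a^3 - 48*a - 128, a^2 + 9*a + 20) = a + 4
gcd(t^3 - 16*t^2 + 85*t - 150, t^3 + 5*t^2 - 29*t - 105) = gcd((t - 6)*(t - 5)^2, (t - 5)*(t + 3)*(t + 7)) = t - 5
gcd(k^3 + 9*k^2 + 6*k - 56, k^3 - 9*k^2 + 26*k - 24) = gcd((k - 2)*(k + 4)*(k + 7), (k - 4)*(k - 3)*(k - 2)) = k - 2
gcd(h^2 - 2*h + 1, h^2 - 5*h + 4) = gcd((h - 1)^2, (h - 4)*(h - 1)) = h - 1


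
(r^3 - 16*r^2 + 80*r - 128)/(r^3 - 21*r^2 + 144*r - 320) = (r^2 - 8*r + 16)/(r^2 - 13*r + 40)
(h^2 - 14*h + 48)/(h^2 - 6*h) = (h - 8)/h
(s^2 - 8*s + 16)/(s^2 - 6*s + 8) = (s - 4)/(s - 2)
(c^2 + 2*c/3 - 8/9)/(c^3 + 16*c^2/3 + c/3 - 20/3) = (c - 2/3)/(c^2 + 4*c - 5)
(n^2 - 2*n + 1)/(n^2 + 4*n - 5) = (n - 1)/(n + 5)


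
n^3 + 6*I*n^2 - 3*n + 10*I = (n - I)*(n + 2*I)*(n + 5*I)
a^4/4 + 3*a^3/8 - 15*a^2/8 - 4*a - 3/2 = (a/4 + 1/2)*(a - 3)*(a + 1/2)*(a + 2)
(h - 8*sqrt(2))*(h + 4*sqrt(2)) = h^2 - 4*sqrt(2)*h - 64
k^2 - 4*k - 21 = (k - 7)*(k + 3)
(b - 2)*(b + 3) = b^2 + b - 6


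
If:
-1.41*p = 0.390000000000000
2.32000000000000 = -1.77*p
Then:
No Solution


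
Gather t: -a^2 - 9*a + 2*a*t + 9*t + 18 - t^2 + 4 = -a^2 - 9*a - t^2 + t*(2*a + 9) + 22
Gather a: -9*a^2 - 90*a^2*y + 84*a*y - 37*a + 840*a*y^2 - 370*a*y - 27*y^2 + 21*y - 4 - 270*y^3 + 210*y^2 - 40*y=a^2*(-90*y - 9) + a*(840*y^2 - 286*y - 37) - 270*y^3 + 183*y^2 - 19*y - 4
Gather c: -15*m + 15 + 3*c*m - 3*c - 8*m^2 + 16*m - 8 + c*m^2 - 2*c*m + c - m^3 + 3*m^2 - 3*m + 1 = c*(m^2 + m - 2) - m^3 - 5*m^2 - 2*m + 8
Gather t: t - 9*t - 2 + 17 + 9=24 - 8*t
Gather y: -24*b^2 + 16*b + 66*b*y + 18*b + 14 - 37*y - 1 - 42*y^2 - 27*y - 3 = -24*b^2 + 34*b - 42*y^2 + y*(66*b - 64) + 10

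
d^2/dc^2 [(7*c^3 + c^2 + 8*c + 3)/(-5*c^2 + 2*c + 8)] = 2*(-518*c^3 - 681*c^2 - 2214*c - 68)/(125*c^6 - 150*c^5 - 540*c^4 + 472*c^3 + 864*c^2 - 384*c - 512)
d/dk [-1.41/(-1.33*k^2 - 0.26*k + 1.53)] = (-3.7506*k - 0.3666)/(1.33*k^2 + 0.26*k - 1.53)^2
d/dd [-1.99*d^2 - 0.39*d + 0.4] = -3.98*d - 0.39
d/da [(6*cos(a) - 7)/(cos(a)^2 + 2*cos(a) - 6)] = 2*(-3*sin(a)^2 - 7*cos(a) + 14)*sin(a)/(cos(a)^2 + 2*cos(a) - 6)^2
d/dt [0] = 0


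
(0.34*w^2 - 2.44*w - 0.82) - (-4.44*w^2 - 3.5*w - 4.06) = 4.78*w^2 + 1.06*w + 3.24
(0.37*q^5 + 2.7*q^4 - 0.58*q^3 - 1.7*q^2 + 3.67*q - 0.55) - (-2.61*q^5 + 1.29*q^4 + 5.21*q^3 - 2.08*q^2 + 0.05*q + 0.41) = 2.98*q^5 + 1.41*q^4 - 5.79*q^3 + 0.38*q^2 + 3.62*q - 0.96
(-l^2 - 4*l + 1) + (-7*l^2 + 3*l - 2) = -8*l^2 - l - 1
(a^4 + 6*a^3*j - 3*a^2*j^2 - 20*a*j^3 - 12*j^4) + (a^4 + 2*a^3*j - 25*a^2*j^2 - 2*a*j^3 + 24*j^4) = 2*a^4 + 8*a^3*j - 28*a^2*j^2 - 22*a*j^3 + 12*j^4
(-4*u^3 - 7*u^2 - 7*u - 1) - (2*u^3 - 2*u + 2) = -6*u^3 - 7*u^2 - 5*u - 3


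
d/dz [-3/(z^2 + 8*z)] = 6*(z + 4)/(z^2*(z + 8)^2)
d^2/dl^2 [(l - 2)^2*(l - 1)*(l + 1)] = 12*l^2 - 24*l + 6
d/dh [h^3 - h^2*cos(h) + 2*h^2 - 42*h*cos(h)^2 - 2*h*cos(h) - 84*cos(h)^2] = h^2*sin(h) + 3*h^2 + 42*h*sin(2*h) - 2*sqrt(2)*h*cos(h + pi/4) + 4*h + 84*sin(2*h) - 2*cos(h) - 21*cos(2*h) - 21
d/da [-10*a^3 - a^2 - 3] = 2*a*(-15*a - 1)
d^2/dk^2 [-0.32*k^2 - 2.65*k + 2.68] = -0.640000000000000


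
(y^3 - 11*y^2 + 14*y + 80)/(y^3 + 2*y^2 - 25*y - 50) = (y - 8)/(y + 5)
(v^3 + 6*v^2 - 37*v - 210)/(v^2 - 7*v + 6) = (v^2 + 12*v + 35)/(v - 1)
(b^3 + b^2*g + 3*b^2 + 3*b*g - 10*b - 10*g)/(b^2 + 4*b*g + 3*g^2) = (b^2 + 3*b - 10)/(b + 3*g)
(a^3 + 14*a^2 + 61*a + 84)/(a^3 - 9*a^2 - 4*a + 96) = (a^2 + 11*a + 28)/(a^2 - 12*a + 32)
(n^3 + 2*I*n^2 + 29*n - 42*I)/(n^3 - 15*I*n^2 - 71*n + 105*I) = (n^2 + 5*I*n + 14)/(n^2 - 12*I*n - 35)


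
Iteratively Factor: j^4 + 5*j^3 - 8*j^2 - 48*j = (j - 3)*(j^3 + 8*j^2 + 16*j) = j*(j - 3)*(j^2 + 8*j + 16) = j*(j - 3)*(j + 4)*(j + 4)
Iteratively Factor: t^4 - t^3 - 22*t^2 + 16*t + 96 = (t + 2)*(t^3 - 3*t^2 - 16*t + 48) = (t - 3)*(t + 2)*(t^2 - 16) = (t - 3)*(t + 2)*(t + 4)*(t - 4)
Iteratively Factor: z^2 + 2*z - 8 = (z - 2)*(z + 4)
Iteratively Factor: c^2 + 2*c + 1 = (c + 1)*(c + 1)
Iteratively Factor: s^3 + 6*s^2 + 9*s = (s + 3)*(s^2 + 3*s) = s*(s + 3)*(s + 3)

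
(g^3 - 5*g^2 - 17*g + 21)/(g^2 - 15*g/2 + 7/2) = 2*(g^2 + 2*g - 3)/(2*g - 1)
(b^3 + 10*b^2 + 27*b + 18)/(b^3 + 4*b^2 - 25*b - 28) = (b^2 + 9*b + 18)/(b^2 + 3*b - 28)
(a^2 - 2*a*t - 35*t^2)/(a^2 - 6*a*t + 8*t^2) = (a^2 - 2*a*t - 35*t^2)/(a^2 - 6*a*t + 8*t^2)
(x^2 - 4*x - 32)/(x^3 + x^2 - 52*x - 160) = 1/(x + 5)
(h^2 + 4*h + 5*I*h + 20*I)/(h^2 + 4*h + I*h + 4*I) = (h + 5*I)/(h + I)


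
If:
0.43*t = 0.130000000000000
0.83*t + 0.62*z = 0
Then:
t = 0.30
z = -0.40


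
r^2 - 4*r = r*(r - 4)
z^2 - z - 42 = (z - 7)*(z + 6)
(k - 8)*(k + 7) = k^2 - k - 56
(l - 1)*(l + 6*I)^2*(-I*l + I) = -I*l^4 + 12*l^3 + 2*I*l^3 - 24*l^2 + 35*I*l^2 + 12*l - 72*I*l + 36*I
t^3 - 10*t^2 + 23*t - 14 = (t - 7)*(t - 2)*(t - 1)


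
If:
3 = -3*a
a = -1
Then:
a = -1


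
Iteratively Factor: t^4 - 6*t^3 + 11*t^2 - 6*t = (t - 1)*(t^3 - 5*t^2 + 6*t) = t*(t - 1)*(t^2 - 5*t + 6) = t*(t - 2)*(t - 1)*(t - 3)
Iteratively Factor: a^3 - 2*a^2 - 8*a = (a + 2)*(a^2 - 4*a) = (a - 4)*(a + 2)*(a)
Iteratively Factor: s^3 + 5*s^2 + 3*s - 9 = (s + 3)*(s^2 + 2*s - 3) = (s + 3)^2*(s - 1)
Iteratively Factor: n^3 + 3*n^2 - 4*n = (n + 4)*(n^2 - n) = n*(n + 4)*(n - 1)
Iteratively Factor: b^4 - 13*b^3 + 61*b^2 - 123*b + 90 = (b - 3)*(b^3 - 10*b^2 + 31*b - 30) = (b - 5)*(b - 3)*(b^2 - 5*b + 6) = (b - 5)*(b - 3)^2*(b - 2)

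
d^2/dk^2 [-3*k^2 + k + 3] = -6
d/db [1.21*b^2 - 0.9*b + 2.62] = 2.42*b - 0.9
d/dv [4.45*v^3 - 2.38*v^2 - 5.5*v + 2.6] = 13.35*v^2 - 4.76*v - 5.5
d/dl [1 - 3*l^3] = -9*l^2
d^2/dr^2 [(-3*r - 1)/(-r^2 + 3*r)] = 6*(r^3 + r^2 - 3*r + 3)/(r^3*(r^3 - 9*r^2 + 27*r - 27))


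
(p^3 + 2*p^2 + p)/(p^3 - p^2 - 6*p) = (p^2 + 2*p + 1)/(p^2 - p - 6)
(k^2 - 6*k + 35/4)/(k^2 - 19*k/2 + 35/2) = (k - 7/2)/(k - 7)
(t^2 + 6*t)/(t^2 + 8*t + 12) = t/(t + 2)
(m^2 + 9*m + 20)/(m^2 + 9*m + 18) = (m^2 + 9*m + 20)/(m^2 + 9*m + 18)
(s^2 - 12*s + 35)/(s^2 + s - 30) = (s - 7)/(s + 6)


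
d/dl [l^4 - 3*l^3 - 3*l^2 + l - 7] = 4*l^3 - 9*l^2 - 6*l + 1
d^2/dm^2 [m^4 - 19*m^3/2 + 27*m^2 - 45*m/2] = 12*m^2 - 57*m + 54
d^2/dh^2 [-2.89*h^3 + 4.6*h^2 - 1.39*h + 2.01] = 9.2 - 17.34*h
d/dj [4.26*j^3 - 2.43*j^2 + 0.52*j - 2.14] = 12.78*j^2 - 4.86*j + 0.52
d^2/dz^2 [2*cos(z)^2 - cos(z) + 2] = cos(z) - 4*cos(2*z)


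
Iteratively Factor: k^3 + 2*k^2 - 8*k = (k - 2)*(k^2 + 4*k) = (k - 2)*(k + 4)*(k)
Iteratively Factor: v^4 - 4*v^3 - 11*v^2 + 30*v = (v - 2)*(v^3 - 2*v^2 - 15*v) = v*(v - 2)*(v^2 - 2*v - 15) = v*(v - 5)*(v - 2)*(v + 3)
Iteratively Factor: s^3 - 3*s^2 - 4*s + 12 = (s - 2)*(s^2 - s - 6) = (s - 2)*(s + 2)*(s - 3)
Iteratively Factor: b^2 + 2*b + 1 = (b + 1)*(b + 1)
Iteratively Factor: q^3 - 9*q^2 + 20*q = (q - 5)*(q^2 - 4*q) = (q - 5)*(q - 4)*(q)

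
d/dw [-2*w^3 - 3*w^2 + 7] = 6*w*(-w - 1)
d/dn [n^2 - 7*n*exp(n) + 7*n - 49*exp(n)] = -7*n*exp(n) + 2*n - 56*exp(n) + 7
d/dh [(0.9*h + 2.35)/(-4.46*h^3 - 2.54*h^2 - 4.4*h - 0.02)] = (8.028*h^3 + 33.729*h^2 + 11.938*h + 10.322)/(19.8916*h^6 + 22.6568*h^5 + 45.6996*h^4 + 22.5304*h^3 + 19.4616*h^2 + 0.176*h + 0.0004)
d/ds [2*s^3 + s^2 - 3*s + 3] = 6*s^2 + 2*s - 3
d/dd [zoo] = 0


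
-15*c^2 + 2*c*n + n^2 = (-3*c + n)*(5*c + n)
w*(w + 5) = w^2 + 5*w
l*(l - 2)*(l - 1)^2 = l^4 - 4*l^3 + 5*l^2 - 2*l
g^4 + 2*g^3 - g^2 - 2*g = g*(g - 1)*(g + 1)*(g + 2)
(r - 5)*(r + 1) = r^2 - 4*r - 5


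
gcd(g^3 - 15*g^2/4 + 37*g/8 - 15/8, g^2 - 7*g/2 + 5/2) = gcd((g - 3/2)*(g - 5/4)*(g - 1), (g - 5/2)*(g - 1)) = g - 1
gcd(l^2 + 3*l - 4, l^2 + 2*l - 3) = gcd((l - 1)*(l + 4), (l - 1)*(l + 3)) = l - 1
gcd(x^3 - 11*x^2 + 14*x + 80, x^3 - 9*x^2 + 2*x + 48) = x^2 - 6*x - 16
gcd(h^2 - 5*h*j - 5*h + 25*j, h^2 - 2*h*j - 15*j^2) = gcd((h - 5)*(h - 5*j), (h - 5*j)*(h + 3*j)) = h - 5*j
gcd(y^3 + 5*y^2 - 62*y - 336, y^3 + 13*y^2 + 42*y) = y^2 + 13*y + 42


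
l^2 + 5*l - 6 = (l - 1)*(l + 6)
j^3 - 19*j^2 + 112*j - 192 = (j - 8)^2*(j - 3)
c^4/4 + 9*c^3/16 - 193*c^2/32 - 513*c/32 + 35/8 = (c/4 + 1)*(c - 5)*(c - 1/4)*(c + 7/2)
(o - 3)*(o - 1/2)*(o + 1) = o^3 - 5*o^2/2 - 2*o + 3/2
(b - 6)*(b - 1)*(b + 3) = b^3 - 4*b^2 - 15*b + 18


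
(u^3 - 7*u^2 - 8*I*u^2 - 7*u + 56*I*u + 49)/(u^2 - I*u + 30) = (u^3 + u^2*(-7 - 8*I) + u*(-7 + 56*I) + 49)/(u^2 - I*u + 30)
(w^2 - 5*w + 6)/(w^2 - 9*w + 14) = (w - 3)/(w - 7)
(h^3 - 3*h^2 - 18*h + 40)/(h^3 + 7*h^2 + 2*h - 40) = (h - 5)/(h + 5)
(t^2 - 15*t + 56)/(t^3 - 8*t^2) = (t - 7)/t^2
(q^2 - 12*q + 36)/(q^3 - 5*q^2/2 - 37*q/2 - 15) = 2*(q - 6)/(2*q^2 + 7*q + 5)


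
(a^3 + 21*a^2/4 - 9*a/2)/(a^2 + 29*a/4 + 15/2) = a*(4*a - 3)/(4*a + 5)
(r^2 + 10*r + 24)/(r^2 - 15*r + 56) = (r^2 + 10*r + 24)/(r^2 - 15*r + 56)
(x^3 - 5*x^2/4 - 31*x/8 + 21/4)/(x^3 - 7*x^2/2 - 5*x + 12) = (x - 7/4)/(x - 4)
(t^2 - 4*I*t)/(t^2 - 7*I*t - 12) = t/(t - 3*I)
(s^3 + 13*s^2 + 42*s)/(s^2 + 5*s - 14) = s*(s + 6)/(s - 2)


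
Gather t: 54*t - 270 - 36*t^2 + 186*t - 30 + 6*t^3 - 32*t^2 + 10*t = 6*t^3 - 68*t^2 + 250*t - 300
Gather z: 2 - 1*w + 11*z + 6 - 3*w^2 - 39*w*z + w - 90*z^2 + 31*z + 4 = -3*w^2 - 90*z^2 + z*(42 - 39*w) + 12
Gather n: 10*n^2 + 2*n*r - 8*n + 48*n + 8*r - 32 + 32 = 10*n^2 + n*(2*r + 40) + 8*r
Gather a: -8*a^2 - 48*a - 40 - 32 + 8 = -8*a^2 - 48*a - 64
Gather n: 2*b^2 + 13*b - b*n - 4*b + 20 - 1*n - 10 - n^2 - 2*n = 2*b^2 + 9*b - n^2 + n*(-b - 3) + 10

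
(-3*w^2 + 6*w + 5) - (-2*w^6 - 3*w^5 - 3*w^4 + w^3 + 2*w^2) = 2*w^6 + 3*w^5 + 3*w^4 - w^3 - 5*w^2 + 6*w + 5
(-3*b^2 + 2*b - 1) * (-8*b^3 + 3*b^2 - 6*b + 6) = 24*b^5 - 25*b^4 + 32*b^3 - 33*b^2 + 18*b - 6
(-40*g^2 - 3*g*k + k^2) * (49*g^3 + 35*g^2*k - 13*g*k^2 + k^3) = -1960*g^5 - 1547*g^4*k + 464*g^3*k^2 + 34*g^2*k^3 - 16*g*k^4 + k^5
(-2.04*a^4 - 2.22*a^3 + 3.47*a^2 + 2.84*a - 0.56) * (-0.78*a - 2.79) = 1.5912*a^5 + 7.4232*a^4 + 3.4872*a^3 - 11.8965*a^2 - 7.4868*a + 1.5624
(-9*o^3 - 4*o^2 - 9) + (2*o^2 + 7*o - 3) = -9*o^3 - 2*o^2 + 7*o - 12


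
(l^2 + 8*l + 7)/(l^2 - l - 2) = (l + 7)/(l - 2)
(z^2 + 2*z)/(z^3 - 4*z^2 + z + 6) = z*(z + 2)/(z^3 - 4*z^2 + z + 6)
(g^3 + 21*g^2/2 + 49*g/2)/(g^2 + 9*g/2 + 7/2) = g*(g + 7)/(g + 1)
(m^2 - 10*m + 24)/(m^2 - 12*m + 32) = (m - 6)/(m - 8)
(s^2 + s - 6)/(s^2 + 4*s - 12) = (s + 3)/(s + 6)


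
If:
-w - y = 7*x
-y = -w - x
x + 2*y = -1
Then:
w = -4/5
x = 1/5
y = -3/5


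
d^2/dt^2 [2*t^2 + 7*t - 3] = 4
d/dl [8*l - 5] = 8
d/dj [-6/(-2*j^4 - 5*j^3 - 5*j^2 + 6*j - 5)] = 6*(-8*j^3 - 15*j^2 - 10*j + 6)/(2*j^4 + 5*j^3 + 5*j^2 - 6*j + 5)^2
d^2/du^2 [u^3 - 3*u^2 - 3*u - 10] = 6*u - 6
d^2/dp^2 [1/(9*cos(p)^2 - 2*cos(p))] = (-162*(1 - cos(2*p))^2 - 135*cos(p) - 166*cos(2*p) + 27*cos(3*p) + 498)/(2*(9*cos(p) - 2)^3*cos(p)^3)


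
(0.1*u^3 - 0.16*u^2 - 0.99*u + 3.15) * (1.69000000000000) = 0.169*u^3 - 0.2704*u^2 - 1.6731*u + 5.3235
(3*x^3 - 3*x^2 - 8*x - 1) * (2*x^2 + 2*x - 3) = 6*x^5 - 31*x^3 - 9*x^2 + 22*x + 3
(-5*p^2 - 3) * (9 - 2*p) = 10*p^3 - 45*p^2 + 6*p - 27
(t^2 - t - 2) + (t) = t^2 - 2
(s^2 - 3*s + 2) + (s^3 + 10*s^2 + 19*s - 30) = s^3 + 11*s^2 + 16*s - 28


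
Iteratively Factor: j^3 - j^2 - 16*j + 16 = (j - 4)*(j^2 + 3*j - 4) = (j - 4)*(j + 4)*(j - 1)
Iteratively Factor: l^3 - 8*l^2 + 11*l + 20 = (l + 1)*(l^2 - 9*l + 20) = (l - 5)*(l + 1)*(l - 4)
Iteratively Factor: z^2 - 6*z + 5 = (z - 5)*(z - 1)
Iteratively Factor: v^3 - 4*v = (v + 2)*(v^2 - 2*v) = (v - 2)*(v + 2)*(v)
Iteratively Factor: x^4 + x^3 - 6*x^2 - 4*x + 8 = (x + 2)*(x^3 - x^2 - 4*x + 4) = (x + 2)^2*(x^2 - 3*x + 2) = (x - 2)*(x + 2)^2*(x - 1)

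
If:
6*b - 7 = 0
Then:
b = 7/6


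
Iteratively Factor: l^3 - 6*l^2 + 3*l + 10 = (l - 2)*(l^2 - 4*l - 5) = (l - 2)*(l + 1)*(l - 5)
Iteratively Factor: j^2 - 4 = (j - 2)*(j + 2)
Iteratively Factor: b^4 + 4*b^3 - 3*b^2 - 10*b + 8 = (b - 1)*(b^3 + 5*b^2 + 2*b - 8) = (b - 1)*(b + 4)*(b^2 + b - 2) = (b - 1)^2*(b + 4)*(b + 2)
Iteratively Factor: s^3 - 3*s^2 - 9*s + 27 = (s + 3)*(s^2 - 6*s + 9) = (s - 3)*(s + 3)*(s - 3)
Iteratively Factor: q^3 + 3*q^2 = (q)*(q^2 + 3*q) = q*(q + 3)*(q)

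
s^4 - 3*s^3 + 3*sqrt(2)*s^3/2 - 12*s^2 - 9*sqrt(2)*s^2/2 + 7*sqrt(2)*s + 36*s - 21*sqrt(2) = (s - 3)*(s - sqrt(2))^2*(s + 7*sqrt(2)/2)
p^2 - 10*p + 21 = (p - 7)*(p - 3)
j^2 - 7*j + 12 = (j - 4)*(j - 3)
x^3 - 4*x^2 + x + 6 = (x - 3)*(x - 2)*(x + 1)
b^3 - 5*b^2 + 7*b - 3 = (b - 3)*(b - 1)^2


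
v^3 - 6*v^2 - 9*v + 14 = (v - 7)*(v - 1)*(v + 2)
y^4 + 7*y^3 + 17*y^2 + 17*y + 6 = (y + 1)^2*(y + 2)*(y + 3)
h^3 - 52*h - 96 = (h - 8)*(h + 2)*(h + 6)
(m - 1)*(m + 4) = m^2 + 3*m - 4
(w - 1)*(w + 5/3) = w^2 + 2*w/3 - 5/3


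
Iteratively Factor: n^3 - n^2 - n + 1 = (n - 1)*(n^2 - 1) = (n - 1)^2*(n + 1)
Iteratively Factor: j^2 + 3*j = (j + 3)*(j)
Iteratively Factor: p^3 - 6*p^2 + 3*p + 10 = (p + 1)*(p^2 - 7*p + 10) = (p - 5)*(p + 1)*(p - 2)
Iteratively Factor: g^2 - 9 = (g + 3)*(g - 3)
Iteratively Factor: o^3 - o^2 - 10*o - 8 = (o + 2)*(o^2 - 3*o - 4) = (o + 1)*(o + 2)*(o - 4)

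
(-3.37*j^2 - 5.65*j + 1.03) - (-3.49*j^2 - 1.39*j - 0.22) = 0.12*j^2 - 4.26*j + 1.25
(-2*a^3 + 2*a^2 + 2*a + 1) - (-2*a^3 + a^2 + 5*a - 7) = a^2 - 3*a + 8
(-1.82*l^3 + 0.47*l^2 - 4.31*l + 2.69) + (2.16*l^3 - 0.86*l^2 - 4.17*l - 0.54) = 0.34*l^3 - 0.39*l^2 - 8.48*l + 2.15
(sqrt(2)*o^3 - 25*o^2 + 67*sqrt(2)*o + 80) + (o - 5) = sqrt(2)*o^3 - 25*o^2 + o + 67*sqrt(2)*o + 75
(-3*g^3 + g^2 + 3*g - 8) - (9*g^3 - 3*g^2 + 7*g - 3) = -12*g^3 + 4*g^2 - 4*g - 5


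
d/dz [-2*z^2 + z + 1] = 1 - 4*z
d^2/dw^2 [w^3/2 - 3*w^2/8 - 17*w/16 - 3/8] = 3*w - 3/4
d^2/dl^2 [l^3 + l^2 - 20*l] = 6*l + 2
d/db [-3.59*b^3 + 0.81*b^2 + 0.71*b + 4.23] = -10.77*b^2 + 1.62*b + 0.71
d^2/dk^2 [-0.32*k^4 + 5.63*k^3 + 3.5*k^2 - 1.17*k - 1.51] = -3.84*k^2 + 33.78*k + 7.0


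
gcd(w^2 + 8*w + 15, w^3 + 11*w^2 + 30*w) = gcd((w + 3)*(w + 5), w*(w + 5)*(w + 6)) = w + 5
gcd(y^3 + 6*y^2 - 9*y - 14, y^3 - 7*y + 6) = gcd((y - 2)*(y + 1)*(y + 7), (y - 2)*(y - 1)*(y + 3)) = y - 2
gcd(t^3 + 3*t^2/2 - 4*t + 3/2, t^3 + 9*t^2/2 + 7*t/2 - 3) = t^2 + 5*t/2 - 3/2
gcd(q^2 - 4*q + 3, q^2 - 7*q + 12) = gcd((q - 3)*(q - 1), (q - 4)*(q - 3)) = q - 3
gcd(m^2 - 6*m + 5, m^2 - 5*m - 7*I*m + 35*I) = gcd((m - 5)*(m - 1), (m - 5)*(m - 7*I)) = m - 5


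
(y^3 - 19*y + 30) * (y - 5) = y^4 - 5*y^3 - 19*y^2 + 125*y - 150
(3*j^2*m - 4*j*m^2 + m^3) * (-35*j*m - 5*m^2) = -105*j^3*m^2 + 125*j^2*m^3 - 15*j*m^4 - 5*m^5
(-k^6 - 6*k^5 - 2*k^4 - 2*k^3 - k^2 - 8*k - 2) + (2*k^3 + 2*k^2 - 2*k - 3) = -k^6 - 6*k^5 - 2*k^4 + k^2 - 10*k - 5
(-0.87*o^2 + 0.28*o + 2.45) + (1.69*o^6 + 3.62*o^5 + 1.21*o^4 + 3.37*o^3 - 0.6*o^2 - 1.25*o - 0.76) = 1.69*o^6 + 3.62*o^5 + 1.21*o^4 + 3.37*o^3 - 1.47*o^2 - 0.97*o + 1.69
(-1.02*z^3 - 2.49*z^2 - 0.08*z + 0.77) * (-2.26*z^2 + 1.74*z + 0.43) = 2.3052*z^5 + 3.8526*z^4 - 4.5904*z^3 - 2.9501*z^2 + 1.3054*z + 0.3311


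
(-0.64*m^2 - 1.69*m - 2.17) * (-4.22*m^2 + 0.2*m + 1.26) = 2.7008*m^4 + 7.0038*m^3 + 8.013*m^2 - 2.5634*m - 2.7342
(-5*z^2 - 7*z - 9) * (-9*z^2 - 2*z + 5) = 45*z^4 + 73*z^3 + 70*z^2 - 17*z - 45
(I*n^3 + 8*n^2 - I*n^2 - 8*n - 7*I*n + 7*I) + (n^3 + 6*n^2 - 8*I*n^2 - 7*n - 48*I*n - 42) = n^3 + I*n^3 + 14*n^2 - 9*I*n^2 - 15*n - 55*I*n - 42 + 7*I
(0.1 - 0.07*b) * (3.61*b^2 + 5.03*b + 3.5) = -0.2527*b^3 + 0.00889999999999996*b^2 + 0.258*b + 0.35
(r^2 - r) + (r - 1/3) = r^2 - 1/3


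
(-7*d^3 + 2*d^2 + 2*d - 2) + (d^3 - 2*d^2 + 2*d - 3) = -6*d^3 + 4*d - 5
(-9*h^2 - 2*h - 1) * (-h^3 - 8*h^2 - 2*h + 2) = 9*h^5 + 74*h^4 + 35*h^3 - 6*h^2 - 2*h - 2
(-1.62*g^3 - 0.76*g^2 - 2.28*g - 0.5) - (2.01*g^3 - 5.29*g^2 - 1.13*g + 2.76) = -3.63*g^3 + 4.53*g^2 - 1.15*g - 3.26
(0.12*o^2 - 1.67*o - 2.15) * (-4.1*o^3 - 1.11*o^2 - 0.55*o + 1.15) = -0.492*o^5 + 6.7138*o^4 + 10.6027*o^3 + 3.443*o^2 - 0.738*o - 2.4725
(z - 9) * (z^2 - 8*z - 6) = z^3 - 17*z^2 + 66*z + 54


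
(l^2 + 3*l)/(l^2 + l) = (l + 3)/(l + 1)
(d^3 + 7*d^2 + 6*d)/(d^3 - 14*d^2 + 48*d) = (d^2 + 7*d + 6)/(d^2 - 14*d + 48)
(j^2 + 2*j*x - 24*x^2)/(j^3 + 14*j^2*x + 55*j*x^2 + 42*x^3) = (j - 4*x)/(j^2 + 8*j*x + 7*x^2)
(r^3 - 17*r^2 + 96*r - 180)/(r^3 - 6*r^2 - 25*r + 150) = (r - 6)/(r + 5)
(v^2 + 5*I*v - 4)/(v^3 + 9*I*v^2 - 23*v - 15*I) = (v + 4*I)/(v^2 + 8*I*v - 15)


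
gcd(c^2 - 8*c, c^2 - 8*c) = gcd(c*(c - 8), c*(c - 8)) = c^2 - 8*c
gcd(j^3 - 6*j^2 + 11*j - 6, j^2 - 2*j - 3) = j - 3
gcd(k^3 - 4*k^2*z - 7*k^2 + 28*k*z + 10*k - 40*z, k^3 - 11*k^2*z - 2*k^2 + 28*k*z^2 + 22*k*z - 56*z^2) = -k^2 + 4*k*z + 2*k - 8*z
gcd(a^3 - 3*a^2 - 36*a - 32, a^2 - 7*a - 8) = a^2 - 7*a - 8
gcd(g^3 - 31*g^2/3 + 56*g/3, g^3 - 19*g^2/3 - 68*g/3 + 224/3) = g^2 - 31*g/3 + 56/3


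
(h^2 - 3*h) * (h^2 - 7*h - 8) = h^4 - 10*h^3 + 13*h^2 + 24*h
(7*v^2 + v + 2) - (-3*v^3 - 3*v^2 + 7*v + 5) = 3*v^3 + 10*v^2 - 6*v - 3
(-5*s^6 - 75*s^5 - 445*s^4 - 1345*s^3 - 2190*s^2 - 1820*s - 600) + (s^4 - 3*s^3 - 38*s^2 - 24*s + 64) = -5*s^6 - 75*s^5 - 444*s^4 - 1348*s^3 - 2228*s^2 - 1844*s - 536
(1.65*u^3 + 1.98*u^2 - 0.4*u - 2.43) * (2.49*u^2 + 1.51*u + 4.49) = 4.1085*u^5 + 7.4217*u^4 + 9.4023*u^3 + 2.2355*u^2 - 5.4653*u - 10.9107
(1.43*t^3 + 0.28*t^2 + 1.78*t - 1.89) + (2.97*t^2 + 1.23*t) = 1.43*t^3 + 3.25*t^2 + 3.01*t - 1.89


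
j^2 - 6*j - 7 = (j - 7)*(j + 1)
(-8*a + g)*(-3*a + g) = 24*a^2 - 11*a*g + g^2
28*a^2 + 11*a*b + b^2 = (4*a + b)*(7*a + b)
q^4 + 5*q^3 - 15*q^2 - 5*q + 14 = (q - 2)*(q - 1)*(q + 1)*(q + 7)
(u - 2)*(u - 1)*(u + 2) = u^3 - u^2 - 4*u + 4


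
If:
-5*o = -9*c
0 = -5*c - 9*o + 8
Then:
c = 20/53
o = 36/53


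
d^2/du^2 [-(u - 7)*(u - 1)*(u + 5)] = 6 - 6*u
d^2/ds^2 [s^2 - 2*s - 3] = 2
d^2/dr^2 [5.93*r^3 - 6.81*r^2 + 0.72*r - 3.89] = 35.58*r - 13.62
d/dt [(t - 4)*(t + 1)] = 2*t - 3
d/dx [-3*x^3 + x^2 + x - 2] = -9*x^2 + 2*x + 1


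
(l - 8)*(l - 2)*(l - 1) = l^3 - 11*l^2 + 26*l - 16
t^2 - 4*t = t*(t - 4)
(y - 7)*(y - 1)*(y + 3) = y^3 - 5*y^2 - 17*y + 21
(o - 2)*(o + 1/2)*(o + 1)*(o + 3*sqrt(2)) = o^4 - o^3/2 + 3*sqrt(2)*o^3 - 5*o^2/2 - 3*sqrt(2)*o^2/2 - 15*sqrt(2)*o/2 - o - 3*sqrt(2)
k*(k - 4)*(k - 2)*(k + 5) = k^4 - k^3 - 22*k^2 + 40*k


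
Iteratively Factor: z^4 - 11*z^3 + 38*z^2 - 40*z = (z)*(z^3 - 11*z^2 + 38*z - 40) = z*(z - 4)*(z^2 - 7*z + 10) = z*(z - 4)*(z - 2)*(z - 5)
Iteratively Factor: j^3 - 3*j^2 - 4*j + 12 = (j - 3)*(j^2 - 4) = (j - 3)*(j - 2)*(j + 2)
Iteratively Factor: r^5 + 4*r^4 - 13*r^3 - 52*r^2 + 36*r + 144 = (r + 3)*(r^4 + r^3 - 16*r^2 - 4*r + 48) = (r - 3)*(r + 3)*(r^3 + 4*r^2 - 4*r - 16) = (r - 3)*(r + 2)*(r + 3)*(r^2 + 2*r - 8) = (r - 3)*(r - 2)*(r + 2)*(r + 3)*(r + 4)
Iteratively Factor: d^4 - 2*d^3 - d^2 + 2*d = (d)*(d^3 - 2*d^2 - d + 2) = d*(d - 2)*(d^2 - 1) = d*(d - 2)*(d + 1)*(d - 1)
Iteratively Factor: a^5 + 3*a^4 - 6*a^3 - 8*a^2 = (a + 4)*(a^4 - a^3 - 2*a^2) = (a + 1)*(a + 4)*(a^3 - 2*a^2) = a*(a + 1)*(a + 4)*(a^2 - 2*a) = a^2*(a + 1)*(a + 4)*(a - 2)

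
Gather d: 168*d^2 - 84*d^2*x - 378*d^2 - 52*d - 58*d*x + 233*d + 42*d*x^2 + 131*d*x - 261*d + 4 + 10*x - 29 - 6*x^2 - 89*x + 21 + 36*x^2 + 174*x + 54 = d^2*(-84*x - 210) + d*(42*x^2 + 73*x - 80) + 30*x^2 + 95*x + 50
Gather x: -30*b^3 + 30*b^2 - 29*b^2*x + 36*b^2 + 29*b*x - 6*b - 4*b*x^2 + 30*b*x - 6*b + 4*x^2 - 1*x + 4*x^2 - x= -30*b^3 + 66*b^2 - 12*b + x^2*(8 - 4*b) + x*(-29*b^2 + 59*b - 2)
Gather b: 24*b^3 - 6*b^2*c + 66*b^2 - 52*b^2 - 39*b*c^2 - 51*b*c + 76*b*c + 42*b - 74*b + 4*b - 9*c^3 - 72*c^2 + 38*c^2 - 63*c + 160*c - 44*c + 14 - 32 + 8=24*b^3 + b^2*(14 - 6*c) + b*(-39*c^2 + 25*c - 28) - 9*c^3 - 34*c^2 + 53*c - 10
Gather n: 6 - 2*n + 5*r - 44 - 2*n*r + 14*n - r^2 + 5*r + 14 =n*(12 - 2*r) - r^2 + 10*r - 24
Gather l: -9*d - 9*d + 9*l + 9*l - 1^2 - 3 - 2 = -18*d + 18*l - 6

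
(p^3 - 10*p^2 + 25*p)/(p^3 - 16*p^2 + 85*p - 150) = p/(p - 6)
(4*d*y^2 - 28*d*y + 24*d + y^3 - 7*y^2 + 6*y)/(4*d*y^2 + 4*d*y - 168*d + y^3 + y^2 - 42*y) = (y - 1)/(y + 7)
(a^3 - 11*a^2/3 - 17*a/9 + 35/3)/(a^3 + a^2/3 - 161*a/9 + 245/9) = (3*a^2 - 4*a - 15)/(3*a^2 + 8*a - 35)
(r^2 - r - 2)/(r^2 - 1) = (r - 2)/(r - 1)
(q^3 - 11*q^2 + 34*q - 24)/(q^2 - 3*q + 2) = (q^2 - 10*q + 24)/(q - 2)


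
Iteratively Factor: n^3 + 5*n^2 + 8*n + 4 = (n + 2)*(n^2 + 3*n + 2) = (n + 1)*(n + 2)*(n + 2)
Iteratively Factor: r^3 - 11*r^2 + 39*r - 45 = (r - 5)*(r^2 - 6*r + 9) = (r - 5)*(r - 3)*(r - 3)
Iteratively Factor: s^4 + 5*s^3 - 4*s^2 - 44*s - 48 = (s + 4)*(s^3 + s^2 - 8*s - 12) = (s + 2)*(s + 4)*(s^2 - s - 6) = (s - 3)*(s + 2)*(s + 4)*(s + 2)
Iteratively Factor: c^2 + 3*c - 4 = (c + 4)*(c - 1)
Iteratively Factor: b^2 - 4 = (b - 2)*(b + 2)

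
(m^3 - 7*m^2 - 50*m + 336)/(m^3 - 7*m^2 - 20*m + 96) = (m^2 + m - 42)/(m^2 + m - 12)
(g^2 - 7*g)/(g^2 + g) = (g - 7)/(g + 1)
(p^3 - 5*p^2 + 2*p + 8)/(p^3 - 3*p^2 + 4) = (p - 4)/(p - 2)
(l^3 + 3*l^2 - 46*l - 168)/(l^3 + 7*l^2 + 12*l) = (l^2 - l - 42)/(l*(l + 3))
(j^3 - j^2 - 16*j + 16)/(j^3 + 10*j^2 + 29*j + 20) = (j^2 - 5*j + 4)/(j^2 + 6*j + 5)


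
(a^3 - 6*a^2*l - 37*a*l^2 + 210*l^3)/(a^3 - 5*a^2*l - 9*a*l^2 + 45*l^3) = (a^2 - a*l - 42*l^2)/(a^2 - 9*l^2)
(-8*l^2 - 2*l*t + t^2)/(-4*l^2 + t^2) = (-4*l + t)/(-2*l + t)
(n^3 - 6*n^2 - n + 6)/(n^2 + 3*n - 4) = (n^2 - 5*n - 6)/(n + 4)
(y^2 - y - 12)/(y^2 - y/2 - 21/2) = 2*(y - 4)/(2*y - 7)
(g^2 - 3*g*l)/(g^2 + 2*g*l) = (g - 3*l)/(g + 2*l)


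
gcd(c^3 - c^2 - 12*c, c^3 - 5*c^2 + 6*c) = c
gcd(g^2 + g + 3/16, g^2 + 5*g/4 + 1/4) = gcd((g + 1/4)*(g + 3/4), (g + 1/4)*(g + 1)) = g + 1/4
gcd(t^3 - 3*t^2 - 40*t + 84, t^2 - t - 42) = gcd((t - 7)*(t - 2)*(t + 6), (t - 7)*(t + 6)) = t^2 - t - 42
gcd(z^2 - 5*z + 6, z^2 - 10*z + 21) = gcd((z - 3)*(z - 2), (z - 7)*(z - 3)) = z - 3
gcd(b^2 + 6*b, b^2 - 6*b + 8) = 1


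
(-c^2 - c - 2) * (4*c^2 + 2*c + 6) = -4*c^4 - 6*c^3 - 16*c^2 - 10*c - 12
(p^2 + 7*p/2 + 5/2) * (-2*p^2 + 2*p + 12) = -2*p^4 - 5*p^3 + 14*p^2 + 47*p + 30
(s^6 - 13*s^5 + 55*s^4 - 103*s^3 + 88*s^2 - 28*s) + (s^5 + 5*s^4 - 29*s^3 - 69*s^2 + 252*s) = s^6 - 12*s^5 + 60*s^4 - 132*s^3 + 19*s^2 + 224*s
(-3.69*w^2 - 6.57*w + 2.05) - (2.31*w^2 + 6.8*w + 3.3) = -6.0*w^2 - 13.37*w - 1.25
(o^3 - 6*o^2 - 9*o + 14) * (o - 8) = o^4 - 14*o^3 + 39*o^2 + 86*o - 112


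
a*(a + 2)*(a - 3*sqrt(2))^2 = a^4 - 6*sqrt(2)*a^3 + 2*a^3 - 12*sqrt(2)*a^2 + 18*a^2 + 36*a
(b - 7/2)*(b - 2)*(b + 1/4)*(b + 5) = b^4 - b^3/4 - 165*b^2/8 + 239*b/8 + 35/4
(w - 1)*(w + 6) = w^2 + 5*w - 6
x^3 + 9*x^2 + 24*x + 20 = (x + 2)^2*(x + 5)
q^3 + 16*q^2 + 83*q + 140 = (q + 4)*(q + 5)*(q + 7)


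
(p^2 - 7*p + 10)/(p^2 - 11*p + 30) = (p - 2)/(p - 6)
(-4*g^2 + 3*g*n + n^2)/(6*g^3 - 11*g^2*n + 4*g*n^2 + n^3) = (-4*g - n)/(6*g^2 - 5*g*n - n^2)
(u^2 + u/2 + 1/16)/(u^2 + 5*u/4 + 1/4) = (u + 1/4)/(u + 1)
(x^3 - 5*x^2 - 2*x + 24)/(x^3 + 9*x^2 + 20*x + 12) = (x^2 - 7*x + 12)/(x^2 + 7*x + 6)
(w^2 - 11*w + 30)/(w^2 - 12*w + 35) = (w - 6)/(w - 7)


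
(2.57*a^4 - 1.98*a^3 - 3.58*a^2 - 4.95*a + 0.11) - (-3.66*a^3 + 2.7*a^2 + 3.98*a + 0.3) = 2.57*a^4 + 1.68*a^3 - 6.28*a^2 - 8.93*a - 0.19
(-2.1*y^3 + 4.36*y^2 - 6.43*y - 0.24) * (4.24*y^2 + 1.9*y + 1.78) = -8.904*y^5 + 14.4964*y^4 - 22.7172*y^3 - 5.4738*y^2 - 11.9014*y - 0.4272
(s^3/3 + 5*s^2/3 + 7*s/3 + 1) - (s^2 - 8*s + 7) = s^3/3 + 2*s^2/3 + 31*s/3 - 6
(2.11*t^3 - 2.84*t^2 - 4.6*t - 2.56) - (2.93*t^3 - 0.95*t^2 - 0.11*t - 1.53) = -0.82*t^3 - 1.89*t^2 - 4.49*t - 1.03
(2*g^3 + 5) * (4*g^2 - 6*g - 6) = 8*g^5 - 12*g^4 - 12*g^3 + 20*g^2 - 30*g - 30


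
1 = 1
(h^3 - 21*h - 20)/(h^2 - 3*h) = (h^3 - 21*h - 20)/(h*(h - 3))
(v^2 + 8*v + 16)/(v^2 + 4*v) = (v + 4)/v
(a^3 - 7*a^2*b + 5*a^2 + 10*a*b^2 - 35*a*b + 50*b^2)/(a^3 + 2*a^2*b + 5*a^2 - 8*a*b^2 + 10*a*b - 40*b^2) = (a - 5*b)/(a + 4*b)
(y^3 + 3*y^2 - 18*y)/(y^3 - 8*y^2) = (y^2 + 3*y - 18)/(y*(y - 8))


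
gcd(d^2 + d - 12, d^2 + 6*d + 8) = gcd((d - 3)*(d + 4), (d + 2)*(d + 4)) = d + 4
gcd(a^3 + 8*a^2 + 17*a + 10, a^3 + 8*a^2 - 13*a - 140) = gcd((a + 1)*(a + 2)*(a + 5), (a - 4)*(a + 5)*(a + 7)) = a + 5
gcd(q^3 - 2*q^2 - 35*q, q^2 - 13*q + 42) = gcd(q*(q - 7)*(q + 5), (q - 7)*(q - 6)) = q - 7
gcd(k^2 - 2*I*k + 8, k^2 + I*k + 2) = k + 2*I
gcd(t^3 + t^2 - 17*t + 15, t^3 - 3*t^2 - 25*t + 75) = t^2 + 2*t - 15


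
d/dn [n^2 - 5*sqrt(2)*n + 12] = 2*n - 5*sqrt(2)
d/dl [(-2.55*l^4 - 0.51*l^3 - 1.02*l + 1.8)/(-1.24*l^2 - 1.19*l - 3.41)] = (6.324*l^5 + 9.7359*l^4 + 35.9958*l^3 + 3.9525*l^2 + 4.464*l + 5.6202)/(1.5376*l^4 + 2.9512*l^3 + 9.8729*l^2 + 8.1158*l + 11.6281)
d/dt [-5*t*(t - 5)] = 25 - 10*t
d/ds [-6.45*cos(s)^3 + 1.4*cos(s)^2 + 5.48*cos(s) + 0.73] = (19.35*cos(s)^2 - 2.8*cos(s) - 5.48)*sin(s)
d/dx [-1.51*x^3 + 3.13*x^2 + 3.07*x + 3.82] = -4.53*x^2 + 6.26*x + 3.07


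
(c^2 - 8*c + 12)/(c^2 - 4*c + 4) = (c - 6)/(c - 2)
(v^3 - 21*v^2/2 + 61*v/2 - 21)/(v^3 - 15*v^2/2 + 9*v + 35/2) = (v^2 - 7*v + 6)/(v^2 - 4*v - 5)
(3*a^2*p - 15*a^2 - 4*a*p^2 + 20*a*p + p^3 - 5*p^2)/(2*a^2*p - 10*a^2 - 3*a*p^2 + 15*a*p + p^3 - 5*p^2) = (-3*a + p)/(-2*a + p)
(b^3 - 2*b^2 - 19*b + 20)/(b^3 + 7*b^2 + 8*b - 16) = (b - 5)/(b + 4)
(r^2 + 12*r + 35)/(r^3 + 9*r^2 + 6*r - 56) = (r + 5)/(r^2 + 2*r - 8)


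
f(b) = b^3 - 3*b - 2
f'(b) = 3*b^2 - 3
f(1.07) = -3.98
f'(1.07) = 0.43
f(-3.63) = -38.94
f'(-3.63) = 36.53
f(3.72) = 38.32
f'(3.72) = 38.52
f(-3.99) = -53.55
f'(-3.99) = 44.76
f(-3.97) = -52.66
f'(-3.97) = 44.28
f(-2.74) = -14.35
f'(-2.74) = 19.52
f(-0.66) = -0.31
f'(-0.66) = -1.69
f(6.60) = 265.70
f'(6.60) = 127.68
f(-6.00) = -200.00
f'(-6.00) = 105.00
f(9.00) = 700.00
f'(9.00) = 240.00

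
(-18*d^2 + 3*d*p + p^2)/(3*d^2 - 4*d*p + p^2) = (6*d + p)/(-d + p)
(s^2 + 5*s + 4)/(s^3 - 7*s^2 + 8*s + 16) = (s + 4)/(s^2 - 8*s + 16)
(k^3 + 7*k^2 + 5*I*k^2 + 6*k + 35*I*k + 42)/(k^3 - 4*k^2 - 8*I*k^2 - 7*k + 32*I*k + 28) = (k^2 + k*(7 + 6*I) + 42*I)/(k^2 - k*(4 + 7*I) + 28*I)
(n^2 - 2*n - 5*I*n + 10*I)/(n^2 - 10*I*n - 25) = (n - 2)/(n - 5*I)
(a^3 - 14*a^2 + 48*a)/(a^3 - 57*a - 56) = a*(a - 6)/(a^2 + 8*a + 7)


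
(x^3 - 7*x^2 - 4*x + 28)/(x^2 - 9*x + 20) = (x^3 - 7*x^2 - 4*x + 28)/(x^2 - 9*x + 20)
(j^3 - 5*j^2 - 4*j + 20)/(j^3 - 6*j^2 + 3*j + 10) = (j + 2)/(j + 1)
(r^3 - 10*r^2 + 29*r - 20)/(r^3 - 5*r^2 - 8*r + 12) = (r^2 - 9*r + 20)/(r^2 - 4*r - 12)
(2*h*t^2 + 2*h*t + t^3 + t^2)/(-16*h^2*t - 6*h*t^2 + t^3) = (t + 1)/(-8*h + t)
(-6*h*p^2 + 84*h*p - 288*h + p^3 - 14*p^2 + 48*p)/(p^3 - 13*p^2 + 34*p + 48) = (-6*h + p)/(p + 1)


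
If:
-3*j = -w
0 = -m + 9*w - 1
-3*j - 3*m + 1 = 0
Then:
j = 1/21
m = 2/7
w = 1/7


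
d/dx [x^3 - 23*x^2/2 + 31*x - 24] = 3*x^2 - 23*x + 31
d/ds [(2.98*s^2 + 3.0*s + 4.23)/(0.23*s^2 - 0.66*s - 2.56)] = (-2.6568*s^2 - 17.2034*s - 4.8882)/(0.0529*s^4 - 0.3036*s^3 - 0.742*s^2 + 3.3792*s + 6.5536)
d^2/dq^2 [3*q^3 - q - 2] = 18*q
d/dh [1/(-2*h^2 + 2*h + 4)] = (h - 1/2)/(-h^2 + h + 2)^2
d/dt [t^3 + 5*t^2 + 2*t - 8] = 3*t^2 + 10*t + 2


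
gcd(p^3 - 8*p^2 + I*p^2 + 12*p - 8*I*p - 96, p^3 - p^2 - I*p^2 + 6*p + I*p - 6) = p - 3*I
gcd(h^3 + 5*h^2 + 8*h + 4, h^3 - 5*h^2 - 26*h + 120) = 1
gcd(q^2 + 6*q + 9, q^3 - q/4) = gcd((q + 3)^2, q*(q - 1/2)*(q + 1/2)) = 1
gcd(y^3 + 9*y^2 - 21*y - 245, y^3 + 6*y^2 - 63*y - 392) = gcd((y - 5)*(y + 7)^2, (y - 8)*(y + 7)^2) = y^2 + 14*y + 49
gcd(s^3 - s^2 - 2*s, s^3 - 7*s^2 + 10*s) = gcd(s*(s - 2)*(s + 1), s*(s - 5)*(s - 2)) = s^2 - 2*s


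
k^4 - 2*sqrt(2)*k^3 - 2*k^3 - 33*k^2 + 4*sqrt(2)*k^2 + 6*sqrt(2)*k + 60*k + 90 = (k - 3)*(k + 1)*(k - 5*sqrt(2))*(k + 3*sqrt(2))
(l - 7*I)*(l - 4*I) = l^2 - 11*I*l - 28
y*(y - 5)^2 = y^3 - 10*y^2 + 25*y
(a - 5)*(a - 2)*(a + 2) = a^3 - 5*a^2 - 4*a + 20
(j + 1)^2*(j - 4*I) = j^3 + 2*j^2 - 4*I*j^2 + j - 8*I*j - 4*I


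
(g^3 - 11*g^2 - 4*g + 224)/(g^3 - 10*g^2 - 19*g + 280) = (g + 4)/(g + 5)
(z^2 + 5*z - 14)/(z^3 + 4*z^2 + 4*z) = (z^2 + 5*z - 14)/(z*(z^2 + 4*z + 4))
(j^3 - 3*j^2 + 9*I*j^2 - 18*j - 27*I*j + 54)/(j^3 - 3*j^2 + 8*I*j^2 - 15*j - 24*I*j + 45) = (j + 6*I)/(j + 5*I)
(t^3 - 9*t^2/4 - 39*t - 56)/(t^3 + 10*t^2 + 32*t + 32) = (t^2 - 25*t/4 - 14)/(t^2 + 6*t + 8)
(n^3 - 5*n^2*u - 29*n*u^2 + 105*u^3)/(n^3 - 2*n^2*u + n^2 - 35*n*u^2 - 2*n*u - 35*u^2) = (n - 3*u)/(n + 1)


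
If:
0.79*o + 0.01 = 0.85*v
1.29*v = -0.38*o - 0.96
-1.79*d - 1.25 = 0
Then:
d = -0.70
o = -0.62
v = -0.56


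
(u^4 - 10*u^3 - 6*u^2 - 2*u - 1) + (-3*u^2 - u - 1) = u^4 - 10*u^3 - 9*u^2 - 3*u - 2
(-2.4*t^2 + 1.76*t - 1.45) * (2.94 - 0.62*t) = 1.488*t^3 - 8.1472*t^2 + 6.0734*t - 4.263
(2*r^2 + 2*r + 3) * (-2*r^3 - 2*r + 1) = -4*r^5 - 4*r^4 - 10*r^3 - 2*r^2 - 4*r + 3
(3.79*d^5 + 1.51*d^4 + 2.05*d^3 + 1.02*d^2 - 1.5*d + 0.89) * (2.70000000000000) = 10.233*d^5 + 4.077*d^4 + 5.535*d^3 + 2.754*d^2 - 4.05*d + 2.403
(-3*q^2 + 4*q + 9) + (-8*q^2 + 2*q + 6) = -11*q^2 + 6*q + 15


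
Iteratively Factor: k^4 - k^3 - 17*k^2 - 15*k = (k - 5)*(k^3 + 4*k^2 + 3*k) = (k - 5)*(k + 1)*(k^2 + 3*k) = k*(k - 5)*(k + 1)*(k + 3)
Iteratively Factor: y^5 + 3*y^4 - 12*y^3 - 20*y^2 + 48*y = (y - 2)*(y^4 + 5*y^3 - 2*y^2 - 24*y) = (y - 2)*(y + 4)*(y^3 + y^2 - 6*y) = (y - 2)^2*(y + 4)*(y^2 + 3*y) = y*(y - 2)^2*(y + 4)*(y + 3)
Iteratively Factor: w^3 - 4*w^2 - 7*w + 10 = (w - 5)*(w^2 + w - 2) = (w - 5)*(w + 2)*(w - 1)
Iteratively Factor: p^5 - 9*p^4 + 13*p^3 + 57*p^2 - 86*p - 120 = (p - 3)*(p^4 - 6*p^3 - 5*p^2 + 42*p + 40) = (p - 3)*(p + 2)*(p^3 - 8*p^2 + 11*p + 20) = (p - 5)*(p - 3)*(p + 2)*(p^2 - 3*p - 4) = (p - 5)*(p - 3)*(p + 1)*(p + 2)*(p - 4)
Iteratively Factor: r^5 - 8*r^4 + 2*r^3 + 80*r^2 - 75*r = (r - 1)*(r^4 - 7*r^3 - 5*r^2 + 75*r) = (r - 1)*(r + 3)*(r^3 - 10*r^2 + 25*r) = (r - 5)*(r - 1)*(r + 3)*(r^2 - 5*r) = r*(r - 5)*(r - 1)*(r + 3)*(r - 5)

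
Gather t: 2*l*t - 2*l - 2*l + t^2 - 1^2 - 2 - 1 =2*l*t - 4*l + t^2 - 4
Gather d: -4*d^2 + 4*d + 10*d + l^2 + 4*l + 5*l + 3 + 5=-4*d^2 + 14*d + l^2 + 9*l + 8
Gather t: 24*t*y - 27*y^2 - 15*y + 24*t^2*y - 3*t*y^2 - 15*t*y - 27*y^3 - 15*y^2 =24*t^2*y + t*(-3*y^2 + 9*y) - 27*y^3 - 42*y^2 - 15*y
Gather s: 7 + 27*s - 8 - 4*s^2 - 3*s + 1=-4*s^2 + 24*s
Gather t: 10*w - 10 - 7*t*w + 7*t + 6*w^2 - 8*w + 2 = t*(7 - 7*w) + 6*w^2 + 2*w - 8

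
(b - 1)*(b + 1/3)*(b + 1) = b^3 + b^2/3 - b - 1/3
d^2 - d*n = d*(d - n)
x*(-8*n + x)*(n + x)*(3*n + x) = -24*n^3*x - 29*n^2*x^2 - 4*n*x^3 + x^4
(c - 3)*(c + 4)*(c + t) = c^3 + c^2*t + c^2 + c*t - 12*c - 12*t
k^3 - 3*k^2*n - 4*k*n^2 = k*(k - 4*n)*(k + n)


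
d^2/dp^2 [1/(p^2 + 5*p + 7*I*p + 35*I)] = 2*(-p^2 - 5*p - 7*I*p + (2*p + 5 + 7*I)^2 - 35*I)/(p^2 + 5*p + 7*I*p + 35*I)^3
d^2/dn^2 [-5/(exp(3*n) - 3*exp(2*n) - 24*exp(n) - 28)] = (-45*exp(3*n) + 345*exp(2*n) - 1140*exp(n) + 840)*exp(n)/(exp(7*n) - 13*exp(6*n) + 3*exp(5*n) + 361*exp(4*n) + 128*exp(3*n) - 3864*exp(2*n) - 8624*exp(n) - 5488)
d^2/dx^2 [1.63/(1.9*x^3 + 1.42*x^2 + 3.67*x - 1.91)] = (-(18.582*x + 4.6292)*(1.9*x^3 + 1.42*x^2 + 3.67*x - 1.91) + 1.63*(5.7*x^2 + 2.84*x + 3.67)*(11.4*x^2 + 5.68*x + 7.34))/(1.9*x^3 + 1.42*x^2 + 3.67*x - 1.91)^3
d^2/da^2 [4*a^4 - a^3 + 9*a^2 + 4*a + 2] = 48*a^2 - 6*a + 18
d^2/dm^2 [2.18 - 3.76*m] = 0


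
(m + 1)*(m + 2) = m^2 + 3*m + 2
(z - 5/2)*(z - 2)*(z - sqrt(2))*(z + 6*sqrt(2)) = z^4 - 9*z^3/2 + 5*sqrt(2)*z^3 - 45*sqrt(2)*z^2/2 - 7*z^2 + 25*sqrt(2)*z + 54*z - 60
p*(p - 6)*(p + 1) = p^3 - 5*p^2 - 6*p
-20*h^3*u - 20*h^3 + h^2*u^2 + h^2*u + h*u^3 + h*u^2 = (-4*h + u)*(5*h + u)*(h*u + h)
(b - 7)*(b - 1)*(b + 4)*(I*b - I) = I*b^4 - 5*I*b^3 - 21*I*b^2 + 53*I*b - 28*I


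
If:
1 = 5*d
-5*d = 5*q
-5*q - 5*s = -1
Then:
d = 1/5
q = -1/5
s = 2/5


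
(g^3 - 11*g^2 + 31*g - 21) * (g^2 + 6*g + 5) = g^5 - 5*g^4 - 30*g^3 + 110*g^2 + 29*g - 105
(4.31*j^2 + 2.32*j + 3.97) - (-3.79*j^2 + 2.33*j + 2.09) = 8.1*j^2 - 0.0100000000000002*j + 1.88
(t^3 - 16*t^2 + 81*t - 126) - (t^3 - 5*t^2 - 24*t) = -11*t^2 + 105*t - 126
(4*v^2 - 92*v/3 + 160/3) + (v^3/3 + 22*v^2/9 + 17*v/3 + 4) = v^3/3 + 58*v^2/9 - 25*v + 172/3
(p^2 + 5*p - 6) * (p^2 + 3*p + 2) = p^4 + 8*p^3 + 11*p^2 - 8*p - 12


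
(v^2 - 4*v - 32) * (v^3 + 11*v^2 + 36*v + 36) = v^5 + 7*v^4 - 40*v^3 - 460*v^2 - 1296*v - 1152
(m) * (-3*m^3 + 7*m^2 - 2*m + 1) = -3*m^4 + 7*m^3 - 2*m^2 + m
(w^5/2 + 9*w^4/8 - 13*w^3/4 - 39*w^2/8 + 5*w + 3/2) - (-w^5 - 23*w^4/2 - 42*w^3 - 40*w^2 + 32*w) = 3*w^5/2 + 101*w^4/8 + 155*w^3/4 + 281*w^2/8 - 27*w + 3/2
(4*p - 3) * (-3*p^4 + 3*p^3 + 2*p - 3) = -12*p^5 + 21*p^4 - 9*p^3 + 8*p^2 - 18*p + 9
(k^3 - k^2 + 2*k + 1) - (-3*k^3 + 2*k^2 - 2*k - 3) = 4*k^3 - 3*k^2 + 4*k + 4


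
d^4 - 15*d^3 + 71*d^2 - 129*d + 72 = (d - 8)*(d - 3)^2*(d - 1)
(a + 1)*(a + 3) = a^2 + 4*a + 3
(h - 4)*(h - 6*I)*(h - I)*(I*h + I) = I*h^4 + 7*h^3 - 3*I*h^3 - 21*h^2 - 10*I*h^2 - 28*h + 18*I*h + 24*I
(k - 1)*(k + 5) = k^2 + 4*k - 5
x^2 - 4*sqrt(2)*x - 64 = (x - 8*sqrt(2))*(x + 4*sqrt(2))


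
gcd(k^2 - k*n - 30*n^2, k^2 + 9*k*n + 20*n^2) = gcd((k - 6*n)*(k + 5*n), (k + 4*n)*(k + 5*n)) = k + 5*n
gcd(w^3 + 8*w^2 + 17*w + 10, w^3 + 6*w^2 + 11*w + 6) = w^2 + 3*w + 2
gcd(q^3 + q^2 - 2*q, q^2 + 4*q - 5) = q - 1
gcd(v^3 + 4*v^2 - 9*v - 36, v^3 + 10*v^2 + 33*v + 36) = v^2 + 7*v + 12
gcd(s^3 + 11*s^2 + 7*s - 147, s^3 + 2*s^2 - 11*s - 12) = s - 3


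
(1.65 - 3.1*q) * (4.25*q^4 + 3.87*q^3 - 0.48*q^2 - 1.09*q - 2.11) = -13.175*q^5 - 4.9845*q^4 + 7.8735*q^3 + 2.587*q^2 + 4.7425*q - 3.4815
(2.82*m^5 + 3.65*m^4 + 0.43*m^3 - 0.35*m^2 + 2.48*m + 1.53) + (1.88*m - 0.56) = 2.82*m^5 + 3.65*m^4 + 0.43*m^3 - 0.35*m^2 + 4.36*m + 0.97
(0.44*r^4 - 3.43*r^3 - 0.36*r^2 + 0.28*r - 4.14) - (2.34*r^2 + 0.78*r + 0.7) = 0.44*r^4 - 3.43*r^3 - 2.7*r^2 - 0.5*r - 4.84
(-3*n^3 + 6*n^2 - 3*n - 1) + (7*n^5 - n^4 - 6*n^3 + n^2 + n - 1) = 7*n^5 - n^4 - 9*n^3 + 7*n^2 - 2*n - 2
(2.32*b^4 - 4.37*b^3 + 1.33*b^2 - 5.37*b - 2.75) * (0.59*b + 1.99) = 1.3688*b^5 + 2.0385*b^4 - 7.9116*b^3 - 0.5216*b^2 - 12.3088*b - 5.4725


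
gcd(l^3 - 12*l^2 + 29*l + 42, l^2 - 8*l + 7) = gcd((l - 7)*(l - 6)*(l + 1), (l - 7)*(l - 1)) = l - 7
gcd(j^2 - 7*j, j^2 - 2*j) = j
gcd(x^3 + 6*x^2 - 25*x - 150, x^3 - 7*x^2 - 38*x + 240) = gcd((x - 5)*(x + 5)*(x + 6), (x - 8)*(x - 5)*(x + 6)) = x^2 + x - 30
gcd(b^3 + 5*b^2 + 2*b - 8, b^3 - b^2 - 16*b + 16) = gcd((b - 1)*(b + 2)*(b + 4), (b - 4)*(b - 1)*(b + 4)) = b^2 + 3*b - 4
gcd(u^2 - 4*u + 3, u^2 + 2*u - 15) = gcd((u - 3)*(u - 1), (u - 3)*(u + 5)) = u - 3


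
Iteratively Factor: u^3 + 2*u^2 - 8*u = (u + 4)*(u^2 - 2*u) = (u - 2)*(u + 4)*(u)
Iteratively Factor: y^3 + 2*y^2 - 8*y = (y + 4)*(y^2 - 2*y) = (y - 2)*(y + 4)*(y)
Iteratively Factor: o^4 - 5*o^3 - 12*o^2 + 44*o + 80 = (o - 4)*(o^3 - o^2 - 16*o - 20) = (o - 4)*(o + 2)*(o^2 - 3*o - 10) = (o - 4)*(o + 2)^2*(o - 5)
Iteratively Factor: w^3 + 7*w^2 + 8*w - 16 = (w - 1)*(w^2 + 8*w + 16) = (w - 1)*(w + 4)*(w + 4)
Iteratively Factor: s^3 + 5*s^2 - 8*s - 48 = (s + 4)*(s^2 + s - 12) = (s + 4)^2*(s - 3)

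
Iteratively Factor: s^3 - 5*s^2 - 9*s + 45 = (s + 3)*(s^2 - 8*s + 15) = (s - 5)*(s + 3)*(s - 3)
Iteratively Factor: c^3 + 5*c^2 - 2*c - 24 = (c + 4)*(c^2 + c - 6) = (c - 2)*(c + 4)*(c + 3)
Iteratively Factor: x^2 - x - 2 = (x + 1)*(x - 2)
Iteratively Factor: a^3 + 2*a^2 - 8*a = (a + 4)*(a^2 - 2*a) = a*(a + 4)*(a - 2)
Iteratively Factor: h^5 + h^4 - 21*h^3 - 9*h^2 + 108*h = (h + 3)*(h^4 - 2*h^3 - 15*h^2 + 36*h) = (h - 3)*(h + 3)*(h^3 + h^2 - 12*h) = (h - 3)^2*(h + 3)*(h^2 + 4*h) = (h - 3)^2*(h + 3)*(h + 4)*(h)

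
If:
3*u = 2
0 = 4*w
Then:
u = 2/3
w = 0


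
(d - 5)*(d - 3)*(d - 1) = d^3 - 9*d^2 + 23*d - 15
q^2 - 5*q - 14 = (q - 7)*(q + 2)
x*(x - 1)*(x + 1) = x^3 - x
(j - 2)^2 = j^2 - 4*j + 4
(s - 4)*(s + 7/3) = s^2 - 5*s/3 - 28/3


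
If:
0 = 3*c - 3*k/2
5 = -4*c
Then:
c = -5/4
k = -5/2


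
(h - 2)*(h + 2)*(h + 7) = h^3 + 7*h^2 - 4*h - 28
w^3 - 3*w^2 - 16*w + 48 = (w - 4)*(w - 3)*(w + 4)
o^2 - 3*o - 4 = (o - 4)*(o + 1)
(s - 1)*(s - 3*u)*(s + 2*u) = s^3 - s^2*u - s^2 - 6*s*u^2 + s*u + 6*u^2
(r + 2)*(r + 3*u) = r^2 + 3*r*u + 2*r + 6*u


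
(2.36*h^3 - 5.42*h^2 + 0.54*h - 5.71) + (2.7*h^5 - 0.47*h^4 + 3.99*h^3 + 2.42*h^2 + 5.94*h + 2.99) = 2.7*h^5 - 0.47*h^4 + 6.35*h^3 - 3.0*h^2 + 6.48*h - 2.72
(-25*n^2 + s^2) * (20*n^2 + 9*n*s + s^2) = -500*n^4 - 225*n^3*s - 5*n^2*s^2 + 9*n*s^3 + s^4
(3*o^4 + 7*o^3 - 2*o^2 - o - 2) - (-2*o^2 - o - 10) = 3*o^4 + 7*o^3 + 8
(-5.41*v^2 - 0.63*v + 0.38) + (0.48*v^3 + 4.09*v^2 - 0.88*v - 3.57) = 0.48*v^3 - 1.32*v^2 - 1.51*v - 3.19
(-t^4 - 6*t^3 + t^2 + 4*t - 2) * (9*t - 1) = -9*t^5 - 53*t^4 + 15*t^3 + 35*t^2 - 22*t + 2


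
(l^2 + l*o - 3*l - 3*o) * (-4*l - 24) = -4*l^3 - 4*l^2*o - 12*l^2 - 12*l*o + 72*l + 72*o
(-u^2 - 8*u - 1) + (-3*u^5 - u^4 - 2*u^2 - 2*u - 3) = -3*u^5 - u^4 - 3*u^2 - 10*u - 4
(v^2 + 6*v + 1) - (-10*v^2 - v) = 11*v^2 + 7*v + 1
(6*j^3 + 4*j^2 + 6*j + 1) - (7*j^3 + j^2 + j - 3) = -j^3 + 3*j^2 + 5*j + 4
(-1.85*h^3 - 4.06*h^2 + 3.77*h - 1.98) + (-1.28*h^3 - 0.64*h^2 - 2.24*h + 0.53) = -3.13*h^3 - 4.7*h^2 + 1.53*h - 1.45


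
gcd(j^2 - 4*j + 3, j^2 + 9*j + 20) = 1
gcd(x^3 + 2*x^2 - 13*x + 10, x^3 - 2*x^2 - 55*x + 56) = x - 1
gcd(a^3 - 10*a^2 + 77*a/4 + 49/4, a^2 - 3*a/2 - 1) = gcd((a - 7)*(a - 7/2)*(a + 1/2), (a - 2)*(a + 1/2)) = a + 1/2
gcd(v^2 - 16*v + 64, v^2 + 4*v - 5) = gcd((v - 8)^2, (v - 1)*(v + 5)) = 1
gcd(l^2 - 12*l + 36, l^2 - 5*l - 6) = l - 6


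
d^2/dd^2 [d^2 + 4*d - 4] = 2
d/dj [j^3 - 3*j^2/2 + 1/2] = 3*j*(j - 1)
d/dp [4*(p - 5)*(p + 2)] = 8*p - 12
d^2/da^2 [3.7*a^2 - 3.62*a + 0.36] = 7.40000000000000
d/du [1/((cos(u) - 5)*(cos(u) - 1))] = 2*(cos(u) - 3)*sin(u)/((cos(u) - 5)^2*(cos(u) - 1)^2)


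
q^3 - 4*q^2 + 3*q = q*(q - 3)*(q - 1)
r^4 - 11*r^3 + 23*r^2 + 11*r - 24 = (r - 8)*(r - 3)*(r - 1)*(r + 1)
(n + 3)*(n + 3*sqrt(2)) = n^2 + 3*n + 3*sqrt(2)*n + 9*sqrt(2)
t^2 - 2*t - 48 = (t - 8)*(t + 6)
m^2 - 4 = (m - 2)*(m + 2)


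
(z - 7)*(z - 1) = z^2 - 8*z + 7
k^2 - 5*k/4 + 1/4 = (k - 1)*(k - 1/4)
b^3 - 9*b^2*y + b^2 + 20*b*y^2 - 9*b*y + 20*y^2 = (b + 1)*(b - 5*y)*(b - 4*y)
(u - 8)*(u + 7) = u^2 - u - 56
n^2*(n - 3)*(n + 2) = n^4 - n^3 - 6*n^2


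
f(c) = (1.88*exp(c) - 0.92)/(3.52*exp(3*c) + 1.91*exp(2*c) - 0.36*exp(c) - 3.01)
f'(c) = (1.88*exp(c) - 0.92)*(-10.56*exp(3*c) - 3.82*exp(2*c) + 0.36*exp(c))/(3.52*exp(3*c) + 1.91*exp(2*c) - 0.36*exp(c) - 3.01)^2 + 1.88*exp(c)/(3.52*exp(3*c) + 1.91*exp(2*c) - 0.36*exp(c) - 3.01) = (-13.2352*exp(3*c) + 6.1244*exp(2*c) + 3.5144*exp(c) - 5.99)*exp(c)/(12.3904*exp(6*c) + 13.4464*exp(5*c) + 1.1137*exp(4*c) - 22.5656*exp(3*c) - 11.3686*exp(2*c) + 2.1672*exp(c) + 9.0601)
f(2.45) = 0.00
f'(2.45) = -0.01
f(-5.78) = 0.30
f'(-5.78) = -0.00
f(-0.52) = -0.11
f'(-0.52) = -0.82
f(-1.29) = 0.14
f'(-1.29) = -0.16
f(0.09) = 0.33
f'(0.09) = -1.09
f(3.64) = 0.00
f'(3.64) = -0.00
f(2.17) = 0.01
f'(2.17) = -0.01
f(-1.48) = 0.17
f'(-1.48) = -0.13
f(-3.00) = 0.27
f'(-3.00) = -0.03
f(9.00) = 0.00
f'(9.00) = 0.00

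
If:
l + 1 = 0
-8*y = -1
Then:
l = -1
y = 1/8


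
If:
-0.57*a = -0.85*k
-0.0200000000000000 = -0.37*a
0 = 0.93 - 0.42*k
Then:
No Solution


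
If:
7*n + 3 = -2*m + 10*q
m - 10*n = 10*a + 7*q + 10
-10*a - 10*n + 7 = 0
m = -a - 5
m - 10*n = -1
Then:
No Solution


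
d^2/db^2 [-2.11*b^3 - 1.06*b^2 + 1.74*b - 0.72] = -12.66*b - 2.12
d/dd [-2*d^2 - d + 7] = -4*d - 1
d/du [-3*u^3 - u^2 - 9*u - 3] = -9*u^2 - 2*u - 9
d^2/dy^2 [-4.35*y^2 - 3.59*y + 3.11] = -8.70000000000000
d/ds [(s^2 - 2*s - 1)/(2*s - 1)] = 2*(s^2 - s + 2)/(4*s^2 - 4*s + 1)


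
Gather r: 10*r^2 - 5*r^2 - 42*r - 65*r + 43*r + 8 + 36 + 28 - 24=5*r^2 - 64*r + 48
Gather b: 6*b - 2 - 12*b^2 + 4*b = -12*b^2 + 10*b - 2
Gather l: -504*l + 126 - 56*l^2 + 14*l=-56*l^2 - 490*l + 126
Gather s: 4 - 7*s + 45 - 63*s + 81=130 - 70*s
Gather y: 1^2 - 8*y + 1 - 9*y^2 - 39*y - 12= -9*y^2 - 47*y - 10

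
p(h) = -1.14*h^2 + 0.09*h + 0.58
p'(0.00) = 0.09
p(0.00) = 0.58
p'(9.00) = -20.43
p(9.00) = -90.95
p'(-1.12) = 2.64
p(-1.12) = -0.95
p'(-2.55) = 5.90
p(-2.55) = -7.06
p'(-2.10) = 4.88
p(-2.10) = -4.64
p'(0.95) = -2.08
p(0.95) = -0.36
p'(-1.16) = 2.73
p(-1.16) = -1.06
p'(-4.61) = 10.60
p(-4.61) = -24.06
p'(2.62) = -5.88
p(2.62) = -7.01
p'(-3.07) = 7.09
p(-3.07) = -10.44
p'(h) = 0.09 - 2.28*h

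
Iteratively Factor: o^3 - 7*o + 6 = (o - 1)*(o^2 + o - 6) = (o - 1)*(o + 3)*(o - 2)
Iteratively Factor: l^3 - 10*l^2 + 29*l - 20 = (l - 5)*(l^2 - 5*l + 4) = (l - 5)*(l - 1)*(l - 4)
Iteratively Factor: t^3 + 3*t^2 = (t + 3)*(t^2) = t*(t + 3)*(t)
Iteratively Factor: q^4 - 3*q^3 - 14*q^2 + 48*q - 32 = (q - 1)*(q^3 - 2*q^2 - 16*q + 32) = (q - 1)*(q + 4)*(q^2 - 6*q + 8) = (q - 2)*(q - 1)*(q + 4)*(q - 4)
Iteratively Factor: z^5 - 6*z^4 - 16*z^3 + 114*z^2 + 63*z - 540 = (z + 3)*(z^4 - 9*z^3 + 11*z^2 + 81*z - 180) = (z - 5)*(z + 3)*(z^3 - 4*z^2 - 9*z + 36) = (z - 5)*(z + 3)^2*(z^2 - 7*z + 12) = (z - 5)*(z - 4)*(z + 3)^2*(z - 3)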